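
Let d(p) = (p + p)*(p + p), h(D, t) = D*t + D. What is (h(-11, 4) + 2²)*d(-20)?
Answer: -81600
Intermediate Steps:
h(D, t) = D + D*t
d(p) = 4*p² (d(p) = (2*p)*(2*p) = 4*p²)
(h(-11, 4) + 2²)*d(-20) = (-11*(1 + 4) + 2²)*(4*(-20)²) = (-11*5 + 4)*(4*400) = (-55 + 4)*1600 = -51*1600 = -81600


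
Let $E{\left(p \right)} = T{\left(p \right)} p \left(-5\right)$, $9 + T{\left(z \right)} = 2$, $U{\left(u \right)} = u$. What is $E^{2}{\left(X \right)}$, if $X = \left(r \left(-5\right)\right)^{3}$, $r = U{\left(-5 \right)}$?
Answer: $299072265625$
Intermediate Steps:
$r = -5$
$T{\left(z \right)} = -7$ ($T{\left(z \right)} = -9 + 2 = -7$)
$X = 15625$ ($X = \left(\left(-5\right) \left(-5\right)\right)^{3} = 25^{3} = 15625$)
$E{\left(p \right)} = 35 p$ ($E{\left(p \right)} = - 7 p \left(-5\right) = 35 p$)
$E^{2}{\left(X \right)} = \left(35 \cdot 15625\right)^{2} = 546875^{2} = 299072265625$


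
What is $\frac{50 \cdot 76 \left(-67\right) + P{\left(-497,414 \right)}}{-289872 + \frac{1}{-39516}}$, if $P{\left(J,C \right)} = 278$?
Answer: $\frac{10049788152}{11454581953} \approx 0.87736$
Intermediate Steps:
$\frac{50 \cdot 76 \left(-67\right) + P{\left(-497,414 \right)}}{-289872 + \frac{1}{-39516}} = \frac{50 \cdot 76 \left(-67\right) + 278}{-289872 + \frac{1}{-39516}} = \frac{3800 \left(-67\right) + 278}{-289872 - \frac{1}{39516}} = \frac{-254600 + 278}{- \frac{11454581953}{39516}} = \left(-254322\right) \left(- \frac{39516}{11454581953}\right) = \frac{10049788152}{11454581953}$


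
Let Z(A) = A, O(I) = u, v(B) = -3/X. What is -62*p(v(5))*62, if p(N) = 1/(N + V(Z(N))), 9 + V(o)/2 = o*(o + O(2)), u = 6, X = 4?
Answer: 30752/213 ≈ 144.38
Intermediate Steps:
v(B) = -3/4
O(I) = 6
V(o) = -18 + 2*o*(6 + o) (V(o) = -18 + 2*(o*(o + 6)) = -18 + 2*(o*(6 + o)) = -18 + 2*o*(6 + o))
p(N) = 1/(-18 + 2*N**2 + 13*N) (p(N) = 1/(N + (-18 + 2*N**2 + 12*N)) = 1/(-18 + 2*N**2 + 13*N))
-62*p(v(5))*62 = -62/(-18 + 2*(-3/4)**2 + 13*(-3/4))*62 = -62/(-18 + 2*(9/16) - 39/4)*62 = -62/(-18 + 9/8 - 39/4)*62 = -62/(-213/8)*62 = -62*(-8/213)*62 = (496/213)*62 = 30752/213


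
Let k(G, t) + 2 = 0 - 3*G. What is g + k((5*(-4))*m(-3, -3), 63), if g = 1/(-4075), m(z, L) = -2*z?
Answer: 1458849/4075 ≈ 358.00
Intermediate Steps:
g = -1/4075 ≈ -0.00024540
k(G, t) = -2 - 3*G (k(G, t) = -2 + (0 - 3*G) = -2 - 3*G)
g + k((5*(-4))*m(-3, -3), 63) = -1/4075 + (-2 - 3*5*(-4)*(-2*(-3))) = -1/4075 + (-2 - (-60)*6) = -1/4075 + (-2 - 3*(-120)) = -1/4075 + (-2 + 360) = -1/4075 + 358 = 1458849/4075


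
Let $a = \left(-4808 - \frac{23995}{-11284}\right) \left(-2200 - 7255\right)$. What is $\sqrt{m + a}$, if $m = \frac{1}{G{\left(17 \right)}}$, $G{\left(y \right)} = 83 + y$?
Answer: $\frac{9 \sqrt{116137278894}}{455} \approx 6740.9$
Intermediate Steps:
$m = \frac{1}{100}$ ($m = \frac{1}{83 + 17} = \frac{1}{100} \approx 0.01$)
$a = \frac{16539990485}{364}$ ($a = \left(-4808 - - \frac{23995}{11284}\right) \left(-9455\right) = \left(-4808 + \frac{23995}{11284}\right) \left(-9455\right) = \left(- \frac{54229477}{11284}\right) \left(-9455\right) = \frac{16539990485}{364} \approx 4.544 \cdot 10^{7}$)
$\sqrt{m + a} = \sqrt{\frac{1}{100} + \frac{16539990485}{364}} = \sqrt{\frac{103374940554}{2275}} = \frac{9 \sqrt{116137278894}}{455}$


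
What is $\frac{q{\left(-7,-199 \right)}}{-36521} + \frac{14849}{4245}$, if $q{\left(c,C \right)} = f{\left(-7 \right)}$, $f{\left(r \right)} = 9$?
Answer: $\frac{542262124}{155031645} \approx 3.4977$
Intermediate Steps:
$q{\left(c,C \right)} = 9$
$\frac{q{\left(-7,-199 \right)}}{-36521} + \frac{14849}{4245} = \frac{9}{-36521} + \frac{14849}{4245} = 9 \left(- \frac{1}{36521}\right) + 14849 \cdot \frac{1}{4245} = - \frac{9}{36521} + \frac{14849}{4245} = \frac{542262124}{155031645}$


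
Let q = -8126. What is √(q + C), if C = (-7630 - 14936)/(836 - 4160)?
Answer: I*√2491915822/554 ≈ 90.107*I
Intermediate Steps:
C = 3761/554 (C = -22566/(-3324) = -22566*(-1/3324) = 3761/554 ≈ 6.7888)
√(q + C) = √(-8126 + 3761/554) = √(-4498043/554) = I*√2491915822/554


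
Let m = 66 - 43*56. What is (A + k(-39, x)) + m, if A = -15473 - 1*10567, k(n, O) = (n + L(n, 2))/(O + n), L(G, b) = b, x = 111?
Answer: -2043541/72 ≈ -28383.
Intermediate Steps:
k(n, O) = (2 + n)/(O + n) (k(n, O) = (n + 2)/(O + n) = (2 + n)/(O + n))
m = -2342 (m = 66 - 2408 = -2342)
A = -26040 (A = -15473 - 10567 = -26040)
(A + k(-39, x)) + m = (-26040 + (2 - 39)/(111 - 39)) - 2342 = (-26040 - 37/72) - 2342 = -1874917/72 - 2342 = -2043541/72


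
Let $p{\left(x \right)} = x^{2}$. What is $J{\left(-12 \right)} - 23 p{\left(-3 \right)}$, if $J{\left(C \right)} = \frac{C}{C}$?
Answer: $-206$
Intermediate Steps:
$J{\left(C \right)} = 1$
$J{\left(-12 \right)} - 23 p{\left(-3 \right)} = 1 - 23 \left(-3\right)^{2} = 1 - 207 = -206$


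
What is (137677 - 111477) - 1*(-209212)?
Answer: 235412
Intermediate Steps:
(137677 - 111477) - 1*(-209212) = 26200 + 209212 = 235412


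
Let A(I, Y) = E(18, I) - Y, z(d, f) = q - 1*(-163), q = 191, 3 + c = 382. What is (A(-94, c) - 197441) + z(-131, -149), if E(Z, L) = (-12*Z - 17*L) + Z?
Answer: -196066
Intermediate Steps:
c = 379 (c = -3 + 382 = 379)
z(d, f) = 354 (z(d, f) = 191 - 1*(-163) = 191 + 163 = 354)
E(Z, L) = -17*L - 11*Z (E(Z, L) = (-17*L - 12*Z) + Z = -17*L - 11*Z)
A(I, Y) = -198 - Y - 17*I (A(I, Y) = (-17*I - 11*18) - Y = (-17*I - 198) - Y = (-198 - 17*I) - Y = -198 - Y - 17*I)
(A(-94, c) - 197441) + z(-131, -149) = ((-198 - 1*379 - 17*(-94)) - 197441) + 354 = ((-198 - 379 + 1598) - 197441) + 354 = (1021 - 197441) + 354 = -196420 + 354 = -196066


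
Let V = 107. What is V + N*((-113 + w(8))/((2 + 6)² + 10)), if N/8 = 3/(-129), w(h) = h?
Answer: 170657/1591 ≈ 107.26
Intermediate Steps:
N = -8/43 (N = 8*(3/(-129)) = 8*(3*(-1/129)) = 8*(-1/43) = -8/43 ≈ -0.18605)
V + N*((-113 + w(8))/((2 + 6)² + 10)) = 107 - 8*(-113 + 8)/(43*((2 + 6)² + 10)) = 107 - (-840)/(43*(8² + 10)) = 107 - (-840)/(43*(64 + 10)) = 107 - (-840)/(43*74) = 107 - 8/43*(-105/74) = 107 + 420/1591 = 170657/1591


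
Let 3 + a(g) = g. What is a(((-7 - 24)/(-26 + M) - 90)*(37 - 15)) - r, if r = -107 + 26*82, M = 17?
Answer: -35390/9 ≈ -3932.2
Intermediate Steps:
a(g) = -3 + g
r = 2025 (r = -107 + 2132 = 2025)
a(((-7 - 24)/(-26 + M) - 90)*(37 - 15)) - r = (-3 + ((-7 - 24)/(-26 + 17) - 90)*(37 - 15)) - 1*2025 = (-3 + (-31/(-9) - 90)*22) - 2025 = (-3 + (-31*(-⅑) - 90)*22) - 2025 = (-3 + (31/9 - 90)*22) - 2025 = (-3 - 779/9*22) - 2025 = (-3 - 17138/9) - 2025 = -17165/9 - 2025 = -35390/9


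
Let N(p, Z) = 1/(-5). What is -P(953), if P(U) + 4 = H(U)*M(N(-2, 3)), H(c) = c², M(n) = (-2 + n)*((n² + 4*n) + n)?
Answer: -239766676/125 ≈ -1.9181e+6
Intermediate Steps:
N(p, Z) = -⅕
M(n) = (-2 + n)*(n² + 5*n)
P(U) = -4 + 264*U²/125 (P(U) = -4 + U²*(-(-10 + (-⅕)² + 3*(-⅕))/5) = -4 + U²*(-(-10 + 1/25 - ⅗)/5) = -4 + U²*(-⅕*(-264/25)) = -4 + U²*(264/125) = -4 + 264*U²/125)
-P(953) = -(-4 + (264/125)*953²) = -(-4 + (264/125)*908209) = -(-4 + 239767176/125) = -1*239766676/125 = -239766676/125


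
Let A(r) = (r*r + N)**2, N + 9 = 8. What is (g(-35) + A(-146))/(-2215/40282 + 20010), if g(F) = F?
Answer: 3660257686316/161208121 ≈ 22705.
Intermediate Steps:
N = -1 (N = -9 + 8 = -1)
A(r) = (-1 + r**2)**2 (A(r) = (r*r - 1)**2 = (r**2 - 1)**2 = (-1 + r**2)**2)
(g(-35) + A(-146))/(-2215/40282 + 20010) = (-35 + (-1 + (-146)**2)**2)/(-2215/40282 + 20010) = (-35 + (-1 + 21316)**2)/(-2215*1/40282 + 20010) = (-35 + 21315**2)/(-2215/40282 + 20010) = (-35 + 454329225)/(806040605/40282) = 454329190*(40282/806040605) = 3660257686316/161208121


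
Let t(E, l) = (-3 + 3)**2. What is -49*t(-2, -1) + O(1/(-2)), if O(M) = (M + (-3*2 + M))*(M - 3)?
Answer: 49/2 ≈ 24.500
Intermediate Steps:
t(E, l) = 0 (t(E, l) = 0**2 = 0)
O(M) = (-6 + 2*M)*(-3 + M) (O(M) = (M + (-6 + M))*(-3 + M) = (-6 + 2*M)*(-3 + M))
-49*t(-2, -1) + O(1/(-2)) = -49*0 + (18 - 12/(-2) + 2*(1/(-2))**2) = 0 + (18 - 12*(-1/2) + 2*(-1/2)**2) = 0 + (18 + 6 + 2*(1/4)) = 0 + (18 + 6 + 1/2) = 0 + 49/2 = 49/2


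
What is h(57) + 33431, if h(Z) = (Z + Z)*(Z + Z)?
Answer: 46427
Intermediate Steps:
h(Z) = 4*Z² (h(Z) = (2*Z)*(2*Z) = 4*Z²)
h(57) + 33431 = 4*57² + 33431 = 4*3249 + 33431 = 12996 + 33431 = 46427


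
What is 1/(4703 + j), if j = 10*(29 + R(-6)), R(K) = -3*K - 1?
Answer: 1/5163 ≈ 0.00019369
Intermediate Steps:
R(K) = -1 - 3*K
j = 460 (j = 10*(29 + (-1 - 3*(-6))) = 10*(29 + (-1 + 18)) = 10*(29 + 17) = 10*46 = 460)
1/(4703 + j) = 1/(4703 + 460) = 1/5163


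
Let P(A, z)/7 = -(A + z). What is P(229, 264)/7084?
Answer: -493/1012 ≈ -0.48715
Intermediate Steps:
P(A, z) = -7*A - 7*z (P(A, z) = 7*(-(A + z)) = 7*(-A - z) = -7*A - 7*z)
P(229, 264)/7084 = (-7*229 - 7*264)/7084 = (-1603 - 1848)*(1/7084) = -3451*1/7084 = -493/1012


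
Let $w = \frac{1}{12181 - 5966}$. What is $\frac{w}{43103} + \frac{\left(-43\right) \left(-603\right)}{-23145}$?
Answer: $- \frac{463066260104}{413346778735} \approx -1.1203$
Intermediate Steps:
$w = \frac{1}{6215} \approx 0.0001609$
$\frac{w}{43103} + \frac{\left(-43\right) \left(-603\right)}{-23145} = \frac{1}{6215 \cdot 43103} + \frac{\left(-43\right) \left(-603\right)}{-23145} = \frac{1}{6215} \cdot \frac{1}{43103} + 25929 \left(- \frac{1}{23145}\right) = \frac{1}{267885145} - \frac{8643}{7715} = - \frac{463066260104}{413346778735}$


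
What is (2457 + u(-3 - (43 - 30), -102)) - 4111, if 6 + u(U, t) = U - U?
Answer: -1660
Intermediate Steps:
u(U, t) = -6 (u(U, t) = -6 + (U - U) = -6 + 0 = -6)
(2457 + u(-3 - (43 - 30), -102)) - 4111 = (2457 - 6) - 4111 = 2451 - 4111 = -1660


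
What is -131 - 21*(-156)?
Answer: 3145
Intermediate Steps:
-131 - 21*(-156) = -131 + 3276 = 3145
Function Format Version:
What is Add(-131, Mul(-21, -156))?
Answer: 3145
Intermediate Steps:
Add(-131, Mul(-21, -156)) = Add(-131, 3276) = 3145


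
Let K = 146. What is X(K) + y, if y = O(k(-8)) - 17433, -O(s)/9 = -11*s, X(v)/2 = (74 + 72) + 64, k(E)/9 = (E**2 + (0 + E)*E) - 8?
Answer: 89907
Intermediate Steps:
k(E) = -72 + 18*E**2 (k(E) = 9*((E**2 + (0 + E)*E) - 8) = 9*((E**2 + E*E) - 8) = 9*((E**2 + E**2) - 8) = 9*(2*E**2 - 8) = 9*(-8 + 2*E**2) = -72 + 18*E**2)
X(v) = 420 (X(v) = 2*((74 + 72) + 64) = 2*(146 + 64) = 2*210 = 420)
O(s) = 99*s (O(s) = -(-99)*s = 99*s)
y = 89487 (y = 99*(-72 + 18*(-8)**2) - 17433 = 99*(-72 + 18*64) - 17433 = 99*(-72 + 1152) - 17433 = 99*1080 - 17433 = 106920 - 17433 = 89487)
X(K) + y = 420 + 89487 = 89907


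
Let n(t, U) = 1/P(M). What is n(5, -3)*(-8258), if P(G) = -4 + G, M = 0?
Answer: 4129/2 ≈ 2064.5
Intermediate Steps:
n(t, U) = -¼ (n(t, U) = 1/(-4 + 0) = 1/(-4) = -¼)
n(5, -3)*(-8258) = -¼*(-8258) = 4129/2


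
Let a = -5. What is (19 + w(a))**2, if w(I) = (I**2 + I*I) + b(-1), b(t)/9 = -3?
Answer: 1764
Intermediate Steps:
b(t) = -27 (b(t) = 9*(-3) = -27)
w(I) = -27 + 2*I**2 (w(I) = (I**2 + I*I) - 27 = (I**2 + I**2) - 27 = 2*I**2 - 27 = -27 + 2*I**2)
(19 + w(a))**2 = (19 + (-27 + 2*(-5)**2))**2 = (19 + (-27 + 2*25))**2 = (19 + (-27 + 50))**2 = (19 + 23)**2 = 42**2 = 1764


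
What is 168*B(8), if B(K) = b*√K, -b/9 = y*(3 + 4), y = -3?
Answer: 63504*√2 ≈ 89808.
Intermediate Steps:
b = 189 (b = -(-27)*(3 + 4) = -(-27)*7 = -9*(-21) = 189)
B(K) = 189*√K
168*B(8) = 168*(189*√8) = 168*(189*(2*√2)) = 168*(378*√2) = 63504*√2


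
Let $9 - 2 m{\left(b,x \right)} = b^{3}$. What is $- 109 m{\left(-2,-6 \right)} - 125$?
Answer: $- \frac{2103}{2} \approx -1051.5$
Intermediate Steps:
$m{\left(b,x \right)} = \frac{9}{2} - \frac{b^{3}}{2}$
$- 109 m{\left(-2,-6 \right)} - 125 = - 109 \left(\frac{9}{2} - \frac{\left(-2\right)^{3}}{2}\right) - 125 = - 109 \left(\frac{9}{2} - -4\right) - 125 = - 109 \left(\frac{9}{2} + 4\right) - 125 = \left(-109\right) \frac{17}{2} - 125 = - \frac{1853}{2} - 125 = - \frac{2103}{2}$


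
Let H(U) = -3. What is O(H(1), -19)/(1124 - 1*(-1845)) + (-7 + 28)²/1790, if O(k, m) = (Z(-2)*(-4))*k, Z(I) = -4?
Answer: 1223409/5314510 ≈ 0.23020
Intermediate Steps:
O(k, m) = 16*k (O(k, m) = (-4*(-4))*k = 16*k)
O(H(1), -19)/(1124 - 1*(-1845)) + (-7 + 28)²/1790 = (16*(-3))/(1124 - 1*(-1845)) + (-7 + 28)²/1790 = -48/(1124 + 1845) + 21²*(1/1790) = -48/2969 + 441*(1/1790) = -48*1/2969 + 441/1790 = -48/2969 + 441/1790 = 1223409/5314510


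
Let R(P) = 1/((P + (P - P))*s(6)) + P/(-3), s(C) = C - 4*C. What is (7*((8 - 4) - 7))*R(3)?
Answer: 385/18 ≈ 21.389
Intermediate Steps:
s(C) = -3*C
R(P) = -P/3 - 1/(18*P) (R(P) = 1/((P + (P - P))*((-3*6))) + P/(-3) = 1/((P + 0)*(-18)) + P*(-⅓) = -1/18/P - P/3 = -1/(18*P) - P/3 = -P/3 - 1/(18*P))
(7*((8 - 4) - 7))*R(3) = (7*((8 - 4) - 7))*(-⅓*3 - 1/18/3) = (7*(4 - 7))*(-1 - 1/18*⅓) = (7*(-3))*(-1 - 1/54) = -21*(-55/54) = 385/18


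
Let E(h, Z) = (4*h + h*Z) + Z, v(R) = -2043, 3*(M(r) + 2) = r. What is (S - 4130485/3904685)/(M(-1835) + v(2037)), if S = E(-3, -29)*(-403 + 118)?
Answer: 30716730501/6224067890 ≈ 4.9352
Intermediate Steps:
M(r) = -2 + r/3
E(h, Z) = Z + 4*h + Z*h (E(h, Z) = (4*h + Z*h) + Z = Z + 4*h + Z*h)
S = -13110 (S = (-29 + 4*(-3) - 29*(-3))*(-403 + 118) = (-29 - 12 + 87)*(-285) = 46*(-285) = -13110)
(S - 4130485/3904685)/(M(-1835) + v(2037)) = (-13110 - 4130485/3904685)/((-2 + (1/3)*(-1835)) - 2043) = (-13110 - 4130485*1/3904685)/((-2 - 1835/3) - 2043) = (-13110 - 826097/780937)/(-1841/3 - 2043) = -10238910167/(780937*(-7970/3)) = -10238910167/780937*(-3/7970) = 30716730501/6224067890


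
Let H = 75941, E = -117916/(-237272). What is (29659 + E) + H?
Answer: 6264010279/59318 ≈ 1.0560e+5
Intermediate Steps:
E = 29479/59318 (E = -117916*(-1/237272) = 29479/59318 ≈ 0.49697)
(29659 + E) + H = (29659 + 29479/59318) + 75941 = 1759342041/59318 + 75941 = 6264010279/59318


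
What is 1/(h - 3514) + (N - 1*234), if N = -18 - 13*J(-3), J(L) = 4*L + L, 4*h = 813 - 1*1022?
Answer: -813109/14265 ≈ -57.000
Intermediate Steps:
h = -209/4 (h = (813 - 1*1022)/4 = (813 - 1022)/4 = (¼)*(-209) = -209/4 ≈ -52.250)
J(L) = 5*L
N = 177 (N = -18 - 65*(-3) = -18 - 13*(-15) = -18 + 195 = 177)
1/(h - 3514) + (N - 1*234) = 1/(-209/4 - 3514) + (177 - 1*234) = 1/(-14265/4) + (177 - 234) = -4/14265 - 57 = -813109/14265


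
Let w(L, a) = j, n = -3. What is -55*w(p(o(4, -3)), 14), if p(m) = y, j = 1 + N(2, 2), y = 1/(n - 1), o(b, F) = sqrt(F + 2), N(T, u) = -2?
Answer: 55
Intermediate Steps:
o(b, F) = sqrt(2 + F)
y = -1/4 (y = 1/(-3 - 1) = 1/(-4) = -1/4 ≈ -0.25000)
j = -1 (j = 1 - 2 = -1)
p(m) = -1/4
w(L, a) = -1
-55*w(p(o(4, -3)), 14) = -55*(-1) = -1*(-55) = 55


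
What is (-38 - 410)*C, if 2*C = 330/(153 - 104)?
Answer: -10560/7 ≈ -1508.6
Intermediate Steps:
C = 165/49 (C = (330/(153 - 104))/2 = (330/49)/2 = (330*(1/49))/2 = (½)*(330/49) = 165/49 ≈ 3.3673)
(-38 - 410)*C = (-38 - 410)*(165/49) = -448*165/49 = -10560/7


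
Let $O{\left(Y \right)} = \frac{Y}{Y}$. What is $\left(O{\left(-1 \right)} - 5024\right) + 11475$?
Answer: $6452$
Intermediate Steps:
$O{\left(Y \right)} = 1$
$\left(O{\left(-1 \right)} - 5024\right) + 11475 = \left(1 - 5024\right) + 11475 = -5023 + 11475 = 6452$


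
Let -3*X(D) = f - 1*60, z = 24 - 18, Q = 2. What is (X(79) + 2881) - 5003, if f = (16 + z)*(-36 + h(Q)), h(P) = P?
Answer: -5558/3 ≈ -1852.7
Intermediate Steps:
z = 6
f = -748 (f = (16 + 6)*(-36 + 2) = 22*(-34) = -748)
X(D) = 808/3 (X(D) = -(-748 - 1*60)/3 = -(-748 - 60)/3 = -⅓*(-808) = 808/3)
(X(79) + 2881) - 5003 = (808/3 + 2881) - 5003 = 9451/3 - 5003 = -5558/3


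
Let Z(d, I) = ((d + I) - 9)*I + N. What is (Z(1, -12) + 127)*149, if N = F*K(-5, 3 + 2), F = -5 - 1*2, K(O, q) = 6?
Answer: 48425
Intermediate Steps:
F = -7 (F = -5 - 2 = -7)
N = -42 (N = -7*6 = -42)
Z(d, I) = -42 + I*(-9 + I + d) (Z(d, I) = ((d + I) - 9)*I - 42 = ((I + d) - 9)*I - 42 = (-9 + I + d)*I - 42 = I*(-9 + I + d) - 42 = -42 + I*(-9 + I + d))
(Z(1, -12) + 127)*149 = ((-42 + (-12)**2 - 9*(-12) - 12*1) + 127)*149 = ((-42 + 144 + 108 - 12) + 127)*149 = (198 + 127)*149 = 325*149 = 48425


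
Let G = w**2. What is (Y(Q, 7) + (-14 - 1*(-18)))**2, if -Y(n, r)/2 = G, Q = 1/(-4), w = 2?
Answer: 16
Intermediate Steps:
Q = -1/4 ≈ -0.25000
G = 4 (G = 2**2 = 4)
Y(n, r) = -8 (Y(n, r) = -2*4 = -8)
(Y(Q, 7) + (-14 - 1*(-18)))**2 = (-8 + (-14 - 1*(-18)))**2 = (-8 + (-14 + 18))**2 = (-8 + 4)**2 = (-4)**2 = 16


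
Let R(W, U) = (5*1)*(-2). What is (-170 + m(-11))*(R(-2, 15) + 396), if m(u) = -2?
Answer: -66392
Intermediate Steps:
R(W, U) = -10 (R(W, U) = 5*(-2) = -10)
(-170 + m(-11))*(R(-2, 15) + 396) = (-170 - 2)*(-10 + 396) = -172*386 = -66392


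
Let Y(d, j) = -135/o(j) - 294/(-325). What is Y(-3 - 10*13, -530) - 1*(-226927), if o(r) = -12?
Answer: 295020901/1300 ≈ 2.2694e+5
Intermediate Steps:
Y(d, j) = 15801/1300 (Y(d, j) = -135/(-12) - 294/(-325) = -135*(-1/12) - 294*(-1/325) = 45/4 + 294/325 = 15801/1300)
Y(-3 - 10*13, -530) - 1*(-226927) = 15801/1300 - 1*(-226927) = 15801/1300 + 226927 = 295020901/1300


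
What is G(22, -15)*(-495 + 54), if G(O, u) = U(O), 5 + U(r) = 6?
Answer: -441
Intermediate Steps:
U(r) = 1 (U(r) = -5 + 6 = 1)
G(O, u) = 1
G(22, -15)*(-495 + 54) = 1*(-495 + 54) = 1*(-441) = -441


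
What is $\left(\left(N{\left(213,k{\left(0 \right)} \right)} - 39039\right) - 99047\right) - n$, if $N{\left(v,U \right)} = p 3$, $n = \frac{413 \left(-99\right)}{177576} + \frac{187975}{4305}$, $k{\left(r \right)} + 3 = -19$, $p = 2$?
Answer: $- \frac{143660526319}{1040088} \approx -1.3812 \cdot 10^{5}$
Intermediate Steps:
$k{\left(r \right)} = -22$ ($k{\left(r \right)} = -3 - 19 = -22$)
$n = \frac{45175279}{1040088}$ ($n = \left(-40887\right) \frac{1}{177576} + 187975 \cdot \frac{1}{4305} = - \frac{1947}{8456} + \frac{37595}{861} = \frac{45175279}{1040088} \approx 43.434$)
$N{\left(v,U \right)} = 6$ ($N{\left(v,U \right)} = 2 \cdot 3 = 6$)
$\left(\left(N{\left(213,k{\left(0 \right)} \right)} - 39039\right) - 99047\right) - n = \left(\left(6 - 39039\right) - 99047\right) - \frac{45175279}{1040088} = \left(-39033 - 99047\right) - \frac{45175279}{1040088} = -138080 - \frac{45175279}{1040088} = - \frac{143660526319}{1040088}$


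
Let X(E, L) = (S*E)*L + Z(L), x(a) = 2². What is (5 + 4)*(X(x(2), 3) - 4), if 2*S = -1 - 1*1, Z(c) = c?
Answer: -117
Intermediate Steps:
x(a) = 4
S = -1 (S = (-1 - 1*1)/2 = (-1 - 1)/2 = (½)*(-2) = -1)
X(E, L) = L - E*L (X(E, L) = (-E)*L + L = -E*L + L = L - E*L)
(5 + 4)*(X(x(2), 3) - 4) = (5 + 4)*(3*(1 - 1*4) - 4) = 9*(3*(1 - 4) - 4) = 9*(3*(-3) - 4) = 9*(-9 - 4) = 9*(-13) = -117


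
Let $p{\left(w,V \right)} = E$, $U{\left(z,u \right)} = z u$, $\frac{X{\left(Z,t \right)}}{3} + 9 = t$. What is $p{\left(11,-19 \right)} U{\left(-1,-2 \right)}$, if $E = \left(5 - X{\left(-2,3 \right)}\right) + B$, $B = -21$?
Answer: $4$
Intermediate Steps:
$X{\left(Z,t \right)} = -27 + 3 t$
$U{\left(z,u \right)} = u z$
$E = 2$ ($E = \left(5 - \left(-27 + 3 \cdot 3\right)\right) - 21 = \left(5 - \left(-27 + 9\right)\right) - 21 = \left(5 - -18\right) - 21 = \left(5 + 18\right) - 21 = 23 - 21 = 2$)
$p{\left(w,V \right)} = 2$
$p{\left(11,-19 \right)} U{\left(-1,-2 \right)} = 2 \left(\left(-2\right) \left(-1\right)\right) = 2 \cdot 2 = 4$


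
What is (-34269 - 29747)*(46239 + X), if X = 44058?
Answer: -5780452752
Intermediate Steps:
(-34269 - 29747)*(46239 + X) = (-34269 - 29747)*(46239 + 44058) = -64016*90297 = -5780452752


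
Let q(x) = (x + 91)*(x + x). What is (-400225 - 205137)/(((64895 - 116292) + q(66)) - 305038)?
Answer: 605362/335711 ≈ 1.8032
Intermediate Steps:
q(x) = 2*x*(91 + x) (q(x) = (91 + x)*(2*x) = 2*x*(91 + x))
(-400225 - 205137)/(((64895 - 116292) + q(66)) - 305038) = (-400225 - 205137)/(((64895 - 116292) + 2*66*(91 + 66)) - 305038) = -605362/((-51397 + 2*66*157) - 305038) = -605362/((-51397 + 20724) - 305038) = -605362/(-30673 - 305038) = -605362/(-335711) = -605362*(-1/335711) = 605362/335711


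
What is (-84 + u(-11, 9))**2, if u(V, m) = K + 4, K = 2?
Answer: 6084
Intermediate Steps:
u(V, m) = 6 (u(V, m) = 2 + 4 = 6)
(-84 + u(-11, 9))**2 = (-84 + 6)**2 = (-78)**2 = 6084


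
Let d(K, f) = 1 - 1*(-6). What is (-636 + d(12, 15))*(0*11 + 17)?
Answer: -10693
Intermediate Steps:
d(K, f) = 7 (d(K, f) = 1 + 6 = 7)
(-636 + d(12, 15))*(0*11 + 17) = (-636 + 7)*(0*11 + 17) = -629*(0 + 17) = -629*17 = -10693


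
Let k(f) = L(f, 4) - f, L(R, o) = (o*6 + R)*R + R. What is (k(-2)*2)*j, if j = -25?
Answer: 2200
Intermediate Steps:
L(R, o) = R + R*(R + 6*o) (L(R, o) = (6*o + R)*R + R = (R + 6*o)*R + R = R*(R + 6*o) + R = R + R*(R + 6*o))
k(f) = -f + f*(25 + f) (k(f) = f*(1 + f + 6*4) - f = f*(1 + f + 24) - f = f*(25 + f) - f = -f + f*(25 + f))
(k(-2)*2)*j = (-2*(24 - 2)*2)*(-25) = (-2*22*2)*(-25) = -44*2*(-25) = -88*(-25) = 2200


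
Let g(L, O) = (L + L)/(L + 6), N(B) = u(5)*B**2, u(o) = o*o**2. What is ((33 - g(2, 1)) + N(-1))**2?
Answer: 99225/4 ≈ 24806.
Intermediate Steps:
u(o) = o**3
N(B) = 125*B**2 (N(B) = 5**3*B**2 = 125*B**2)
g(L, O) = 2*L/(6 + L) (g(L, O) = (2*L)/(6 + L) = 2*L/(6 + L))
((33 - g(2, 1)) + N(-1))**2 = ((33 - 2*2/(6 + 2)) + 125*(-1)**2)**2 = ((33 - 2*2/8) + 125*1)**2 = ((33 - 2*2/8) + 125)**2 = ((33 - 1*1/2) + 125)**2 = ((33 - 1/2) + 125)**2 = (65/2 + 125)**2 = (315/2)**2 = 99225/4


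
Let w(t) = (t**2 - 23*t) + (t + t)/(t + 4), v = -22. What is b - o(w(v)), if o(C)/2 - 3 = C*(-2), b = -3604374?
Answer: -32403692/9 ≈ -3.6004e+6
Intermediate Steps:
w(t) = t**2 - 23*t + 2*t/(4 + t) (w(t) = (t**2 - 23*t) + (2*t)/(4 + t) = (t**2 - 23*t) + 2*t/(4 + t) = t**2 - 23*t + 2*t/(4 + t))
o(C) = 6 - 4*C (o(C) = 6 + 2*(C*(-2)) = 6 + 2*(-2*C) = 6 - 4*C)
b - o(w(v)) = -3604374 - (6 - (-88)*(-90 + (-22)**2 - 19*(-22))/(4 - 22)) = -3604374 - (6 - (-88)*(-90 + 484 + 418)/(-18)) = -3604374 - (6 - (-88)*(-1)*812/18) = -3604374 - (6 - 4*8932/9) = -3604374 - (6 - 35728/9) = -3604374 - 1*(-35674/9) = -3604374 + 35674/9 = -32403692/9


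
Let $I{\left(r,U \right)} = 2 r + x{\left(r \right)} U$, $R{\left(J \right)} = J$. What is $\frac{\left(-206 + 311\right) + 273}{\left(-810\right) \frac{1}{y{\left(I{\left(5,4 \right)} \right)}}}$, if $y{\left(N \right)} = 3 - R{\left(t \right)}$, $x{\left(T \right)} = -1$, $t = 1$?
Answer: $- \frac{14}{15} \approx -0.93333$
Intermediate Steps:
$I{\left(r,U \right)} = - U + 2 r$ ($I{\left(r,U \right)} = 2 r - U = - U + 2 r$)
$y{\left(N \right)} = 2$ ($y{\left(N \right)} = 3 - 1 = 2$)
$\frac{\left(-206 + 311\right) + 273}{\left(-810\right) \frac{1}{y{\left(I{\left(5,4 \right)} \right)}}} = \frac{\left(-206 + 311\right) + 273}{\left(-810\right) \frac{1}{2}} = \frac{105 + 273}{\left(-810\right) \frac{1}{2}} = \frac{378}{-405} = 378 \left(- \frac{1}{405}\right) = - \frac{14}{15}$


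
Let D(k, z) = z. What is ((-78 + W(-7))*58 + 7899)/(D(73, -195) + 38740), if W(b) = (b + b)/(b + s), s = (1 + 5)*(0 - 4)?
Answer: 105437/1194895 ≈ 0.088240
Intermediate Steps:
s = -24 (s = 6*(-4) = -24)
W(b) = 2*b/(-24 + b) (W(b) = (b + b)/(b - 24) = (2*b)/(-24 + b) = 2*b/(-24 + b))
((-78 + W(-7))*58 + 7899)/(D(73, -195) + 38740) = ((-78 + 2*(-7)/(-24 - 7))*58 + 7899)/(-195 + 38740) = ((-78 + 2*(-7)/(-31))*58 + 7899)/38545 = ((-78 + 2*(-7)*(-1/31))*58 + 7899)*(1/38545) = ((-78 + 14/31)*58 + 7899)*(1/38545) = (-2404/31*58 + 7899)*(1/38545) = (-139432/31 + 7899)*(1/38545) = (105437/31)*(1/38545) = 105437/1194895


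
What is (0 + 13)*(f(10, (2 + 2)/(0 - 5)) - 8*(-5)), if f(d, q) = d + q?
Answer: 3198/5 ≈ 639.60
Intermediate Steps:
(0 + 13)*(f(10, (2 + 2)/(0 - 5)) - 8*(-5)) = (0 + 13)*((10 + (2 + 2)/(0 - 5)) - 8*(-5)) = 13*((10 + 4/(-5)) + 40) = 13*((10 + 4*(-⅕)) + 40) = 13*((10 - ⅘) + 40) = 13*(46/5 + 40) = 13*(246/5) = 3198/5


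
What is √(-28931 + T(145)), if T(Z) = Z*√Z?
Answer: √(-28931 + 145*√145) ≈ 164.88*I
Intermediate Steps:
T(Z) = Z^(3/2)
√(-28931 + T(145)) = √(-28931 + 145^(3/2)) = √(-28931 + 145*√145)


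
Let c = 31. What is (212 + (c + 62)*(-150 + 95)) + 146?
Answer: -4757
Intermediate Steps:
(212 + (c + 62)*(-150 + 95)) + 146 = (212 + (31 + 62)*(-150 + 95)) + 146 = (212 + 93*(-55)) + 146 = (212 - 5115) + 146 = -4903 + 146 = -4757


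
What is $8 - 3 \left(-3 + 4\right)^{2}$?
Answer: $5$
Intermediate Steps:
$8 - 3 \left(-3 + 4\right)^{2} = 8 - 3 \cdot 1^{2} = 8 - 3 = 5$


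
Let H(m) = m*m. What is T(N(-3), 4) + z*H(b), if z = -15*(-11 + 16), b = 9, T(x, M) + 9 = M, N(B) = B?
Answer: -6080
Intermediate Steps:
T(x, M) = -9 + M
H(m) = m**2
z = -75 (z = -15*5 = -75)
T(N(-3), 4) + z*H(b) = (-9 + 4) - 75*9**2 = -5 - 75*81 = -5 - 6075 = -6080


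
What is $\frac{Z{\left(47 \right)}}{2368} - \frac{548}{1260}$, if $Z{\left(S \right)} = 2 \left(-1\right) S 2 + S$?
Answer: $- \frac{368831}{745920} \approx -0.49446$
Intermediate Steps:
$Z{\left(S \right)} = - 3 S$ ($Z{\left(S \right)} = - 2 S 2 + S = - 4 S + S = - 3 S$)
$\frac{Z{\left(47 \right)}}{2368} - \frac{548}{1260} = \frac{\left(-3\right) 47}{2368} - \frac{548}{1260} = \left(-141\right) \frac{1}{2368} - \frac{137}{315} = - \frac{141}{2368} - \frac{137}{315} = - \frac{368831}{745920}$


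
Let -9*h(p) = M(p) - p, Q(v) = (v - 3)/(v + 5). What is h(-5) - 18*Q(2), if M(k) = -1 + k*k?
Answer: -41/63 ≈ -0.65079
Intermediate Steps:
Q(v) = (-3 + v)/(5 + v)
M(k) = -1 + k²
h(p) = ⅑ - p²/9 + p/9 (h(p) = -((-1 + p²) - p)/9 = -(-1 + p² - p)/9 = ⅑ - p²/9 + p/9)
h(-5) - 18*Q(2) = (⅑ - ⅑*(-5)² + (⅑)*(-5)) - 18*(-3 + 2)/(5 + 2) = (⅑ - ⅑*25 - 5/9) - 18*(-1)/7 = (⅑ - 25/9 - 5/9) - 18*(-1)/7 = -29/9 - 18*(-⅐) = -29/9 + 18/7 = -41/63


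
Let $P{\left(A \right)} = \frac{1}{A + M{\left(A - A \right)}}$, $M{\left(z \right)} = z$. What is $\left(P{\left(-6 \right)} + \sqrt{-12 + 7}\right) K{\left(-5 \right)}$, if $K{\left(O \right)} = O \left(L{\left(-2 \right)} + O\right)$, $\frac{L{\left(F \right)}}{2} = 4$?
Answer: $\frac{5}{2} - 15 i \sqrt{5} \approx 2.5 - 33.541 i$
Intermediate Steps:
$L{\left(F \right)} = 8$ ($L{\left(F \right)} = 2 \cdot 4 = 8$)
$P{\left(A \right)} = \frac{1}{A}$ ($P{\left(A \right)} = \frac{1}{A + \left(A - A\right)} = \frac{1}{A + 0} = \frac{1}{A}$)
$K{\left(O \right)} = O \left(8 + O\right)$
$\left(P{\left(-6 \right)} + \sqrt{-12 + 7}\right) K{\left(-5 \right)} = \left(\frac{1}{-6} + \sqrt{-12 + 7}\right) \left(- 5 \left(8 - 5\right)\right) = \left(- \frac{1}{6} + \sqrt{-5}\right) \left(\left(-5\right) 3\right) = \left(- \frac{1}{6} + i \sqrt{5}\right) \left(-15\right) = \frac{5}{2} - 15 i \sqrt{5}$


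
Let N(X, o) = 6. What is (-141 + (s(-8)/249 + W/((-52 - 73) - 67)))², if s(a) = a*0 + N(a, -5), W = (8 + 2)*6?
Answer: 35205392161/1763584 ≈ 19962.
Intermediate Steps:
W = 60 (W = 10*6 = 60)
s(a) = 6 (s(a) = a*0 + 6 = 0 + 6 = 6)
(-141 + (s(-8)/249 + W/((-52 - 73) - 67)))² = (-141 + (6/249 + 60/((-52 - 73) - 67)))² = (-141 + (6*(1/249) + 60/(-125 - 67)))² = (-141 + (2/83 + 60/(-192)))² = (-141 + (2/83 + 60*(-1/192)))² = (-141 + (2/83 - 5/16))² = (-141 - 383/1328)² = (-187631/1328)² = 35205392161/1763584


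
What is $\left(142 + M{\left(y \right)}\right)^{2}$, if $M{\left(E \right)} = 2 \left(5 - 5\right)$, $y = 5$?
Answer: $20164$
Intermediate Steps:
$M{\left(E \right)} = 0$ ($M{\left(E \right)} = 2 \cdot 0 = 0$)
$\left(142 + M{\left(y \right)}\right)^{2} = \left(142 + 0\right)^{2} = 142^{2} = 20164$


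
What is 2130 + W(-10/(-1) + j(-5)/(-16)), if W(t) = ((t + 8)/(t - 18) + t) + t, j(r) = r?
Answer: 2113871/984 ≈ 2148.2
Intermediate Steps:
W(t) = 2*t + (8 + t)/(-18 + t) (W(t) = ((8 + t)/(-18 + t) + t) + t = (t + (8 + t)/(-18 + t)) + t = 2*t + (8 + t)/(-18 + t))
2130 + W(-10/(-1) + j(-5)/(-16)) = 2130 + (8 - 35*(-10/(-1) - 5/(-16)) + 2*(-10/(-1) - 5/(-16))**2)/(-18 + (-10/(-1) - 5/(-16))) = 2130 + (8 - 35*(-10*(-1) - 5*(-1/16)) + 2*(-10*(-1) - 5*(-1/16))**2)/(-18 + (-10*(-1) - 5*(-1/16))) = 2130 + (8 - 35*(10 + 5/16) + 2*(10 + 5/16)**2)/(-18 + (10 + 5/16)) = 2130 + (8 - 35*165/16 + 2*(165/16)**2)/(-18 + 165/16) = 2130 + (8 - 5775/16 + 2*(27225/256))/(-123/16) = 2130 - 16*(8 - 5775/16 + 27225/128)/123 = 2130 - 16/123*(-17951/128) = 2130 + 17951/984 = 2113871/984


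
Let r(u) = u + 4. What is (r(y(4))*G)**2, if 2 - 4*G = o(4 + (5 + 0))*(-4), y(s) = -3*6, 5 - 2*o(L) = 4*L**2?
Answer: 4955076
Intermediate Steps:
o(L) = 5/2 - 2*L**2
y(s) = -18
G = -159 (G = 1/2 - (5/2 - 2*(4 + (5 + 0))**2)*(-4)/4 = 1/2 - (5/2 - 2*(4 + 5)**2)*(-4)/4 = 1/2 - (5/2 - 2*9**2)*(-4)/4 = 1/2 - (5/2 - 2*81)*(-4)/4 = 1/2 - (5/2 - 162)*(-4)/4 = 1/2 - (-319)*(-4)/8 = 1/2 - 1/4*638 = 1/2 - 319/2 = -159)
r(u) = 4 + u
(r(y(4))*G)**2 = ((4 - 18)*(-159))**2 = (-14*(-159))**2 = 2226**2 = 4955076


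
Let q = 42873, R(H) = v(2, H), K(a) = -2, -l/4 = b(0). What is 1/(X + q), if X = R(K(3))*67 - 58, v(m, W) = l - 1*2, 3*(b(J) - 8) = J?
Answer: 1/40537 ≈ 2.4669e-5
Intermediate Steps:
b(J) = 8 + J/3
l = -32 (l = -4*(8 + (1/3)*0) = -4*(8 + 0) = -4*8 = -32)
v(m, W) = -34 (v(m, W) = -32 - 1*2 = -32 - 2 = -34)
R(H) = -34
X = -2336 (X = -34*67 - 58 = -2278 - 58 = -2336)
1/(X + q) = 1/(-2336 + 42873) = 1/40537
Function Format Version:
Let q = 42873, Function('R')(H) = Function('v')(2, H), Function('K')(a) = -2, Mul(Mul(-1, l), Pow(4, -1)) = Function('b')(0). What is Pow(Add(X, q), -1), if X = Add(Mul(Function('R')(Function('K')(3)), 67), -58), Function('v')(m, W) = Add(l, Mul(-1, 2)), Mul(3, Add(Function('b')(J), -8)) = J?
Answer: Rational(1, 40537) ≈ 2.4669e-5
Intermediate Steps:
Function('b')(J) = Add(8, Mul(Rational(1, 3), J))
l = -32 (l = Mul(-4, Add(8, Mul(Rational(1, 3), 0))) = Mul(-4, Add(8, 0)) = Mul(-4, 8) = -32)
Function('v')(m, W) = -34 (Function('v')(m, W) = Add(-32, Mul(-1, 2)) = Add(-32, -2) = -34)
Function('R')(H) = -34
X = -2336 (X = Add(Mul(-34, 67), -58) = Add(-2278, -58) = -2336)
Pow(Add(X, q), -1) = Pow(Add(-2336, 42873), -1) = Pow(40537, -1) = Rational(1, 40537)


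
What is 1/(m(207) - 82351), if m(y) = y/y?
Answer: -1/82350 ≈ -1.2143e-5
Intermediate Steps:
m(y) = 1
1/(m(207) - 82351) = 1/(1 - 82351) = 1/(-82350) = -1/82350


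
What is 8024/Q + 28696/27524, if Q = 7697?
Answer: 110431422/52963057 ≈ 2.0851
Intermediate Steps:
8024/Q + 28696/27524 = 8024/7697 + 28696/27524 = 8024*(1/7697) + 28696*(1/27524) = 8024/7697 + 7174/6881 = 110431422/52963057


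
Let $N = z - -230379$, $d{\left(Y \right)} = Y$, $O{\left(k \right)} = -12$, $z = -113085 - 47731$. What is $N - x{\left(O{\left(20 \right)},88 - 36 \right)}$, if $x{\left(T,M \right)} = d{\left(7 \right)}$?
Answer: $69556$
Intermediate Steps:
$z = -160816$
$x{\left(T,M \right)} = 7$
$N = 69563$ ($N = -160816 - -230379 = -160816 + 230379 = 69563$)
$N - x{\left(O{\left(20 \right)},88 - 36 \right)} = 69563 - 7 = 69556$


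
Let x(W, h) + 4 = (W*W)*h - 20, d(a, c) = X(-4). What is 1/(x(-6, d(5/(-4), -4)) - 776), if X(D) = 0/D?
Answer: -1/800 ≈ -0.0012500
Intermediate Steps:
X(D) = 0
d(a, c) = 0
x(W, h) = -24 + h*W² (x(W, h) = -4 + ((W*W)*h - 20) = -4 + (W²*h - 20) = -4 + (h*W² - 20) = -4 + (-20 + h*W²) = -24 + h*W²)
1/(x(-6, d(5/(-4), -4)) - 776) = 1/((-24 + 0*(-6)²) - 776) = 1/((-24 + 0*36) - 776) = 1/((-24 + 0) - 776) = 1/(-24 - 776) = 1/(-800) = -1/800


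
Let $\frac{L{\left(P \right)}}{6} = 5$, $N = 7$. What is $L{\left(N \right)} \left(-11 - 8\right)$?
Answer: $-570$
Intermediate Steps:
$L{\left(P \right)} = 30$ ($L{\left(P \right)} = 6 \cdot 5 = 30$)
$L{\left(N \right)} \left(-11 - 8\right) = 30 \left(-11 - 8\right) = 30 \left(-19\right) = -570$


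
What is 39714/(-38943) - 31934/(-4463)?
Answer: 355454060/57934203 ≈ 6.1355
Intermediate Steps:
39714/(-38943) - 31934/(-4463) = 39714*(-1/38943) - 31934*(-1/4463) = -13238/12981 + 31934/4463 = 355454060/57934203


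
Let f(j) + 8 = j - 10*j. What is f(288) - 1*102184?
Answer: -104784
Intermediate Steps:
f(j) = -8 - 9*j (f(j) = -8 + (j - 10*j) = -8 - 9*j)
f(288) - 1*102184 = (-8 - 9*288) - 1*102184 = (-8 - 2592) - 102184 = -2600 - 102184 = -104784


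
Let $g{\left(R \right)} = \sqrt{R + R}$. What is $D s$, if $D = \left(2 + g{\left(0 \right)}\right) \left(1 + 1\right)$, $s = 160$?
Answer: $640$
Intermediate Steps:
$g{\left(R \right)} = \sqrt{2} \sqrt{R}$ ($g{\left(R \right)} = \sqrt{2 R} = \sqrt{2} \sqrt{R}$)
$D = 4$ ($D = \left(2 + \sqrt{2} \sqrt{0}\right) \left(1 + 1\right) = \left(2 + \sqrt{2} \cdot 0\right) 2 = \left(2 + 0\right) 2 = 2 \cdot 2 = 4$)
$D s = 4 \cdot 160 = 640$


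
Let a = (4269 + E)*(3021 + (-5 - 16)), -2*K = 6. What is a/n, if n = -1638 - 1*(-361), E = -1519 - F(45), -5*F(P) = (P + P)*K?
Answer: -8088000/1277 ≈ -6333.6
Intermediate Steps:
K = -3 (K = -½*6 = -3)
F(P) = 6*P/5 (F(P) = -(P + P)*(-3)/5 = -2*P*(-3)/5 = -(-6)*P/5 = 6*P/5)
E = -1573 (E = -1519 - 6*45/5 = -1519 - 1*54 = -1519 - 54 = -1573)
n = -1277 (n = -1638 + 361 = -1277)
a = 8088000 (a = (4269 - 1573)*(3021 + (-5 - 16)) = 2696*(3021 - 21) = 2696*3000 = 8088000)
a/n = 8088000/(-1277) = 8088000*(-1/1277) = -8088000/1277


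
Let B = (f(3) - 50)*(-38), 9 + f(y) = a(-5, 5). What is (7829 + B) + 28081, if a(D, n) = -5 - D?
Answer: 38152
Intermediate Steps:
f(y) = -9 (f(y) = -9 + (-5 - 1*(-5)) = -9 + (-5 + 5) = -9 + 0 = -9)
B = 2242 (B = (-9 - 50)*(-38) = -59*(-38) = 2242)
(7829 + B) + 28081 = (7829 + 2242) + 28081 = 10071 + 28081 = 38152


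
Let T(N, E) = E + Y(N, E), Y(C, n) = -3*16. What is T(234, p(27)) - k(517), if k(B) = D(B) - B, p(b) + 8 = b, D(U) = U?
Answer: -29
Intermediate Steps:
Y(C, n) = -48
p(b) = -8 + b
k(B) = 0 (k(B) = B - B = 0)
T(N, E) = -48 + E (T(N, E) = E - 48 = -48 + E)
T(234, p(27)) - k(517) = (-48 + (-8 + 27)) - 1*0 = (-48 + 19) + 0 = -29 + 0 = -29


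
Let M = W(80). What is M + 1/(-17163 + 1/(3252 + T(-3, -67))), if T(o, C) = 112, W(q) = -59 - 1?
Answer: -3464183224/57736331 ≈ -60.000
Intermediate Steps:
W(q) = -60
M = -60
M + 1/(-17163 + 1/(3252 + T(-3, -67))) = -60 + 1/(-17163 + 1/(3252 + 112)) = -60 + 1/(-17163 + 1/3364) = -60 + 1/(-57736331/3364) = -60 - 3364/57736331 = -3464183224/57736331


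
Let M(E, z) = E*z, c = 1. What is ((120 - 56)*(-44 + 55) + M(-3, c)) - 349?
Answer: 352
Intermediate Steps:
((120 - 56)*(-44 + 55) + M(-3, c)) - 349 = ((120 - 56)*(-44 + 55) - 3*1) - 349 = (64*11 - 3) - 349 = (704 - 3) - 349 = 701 - 349 = 352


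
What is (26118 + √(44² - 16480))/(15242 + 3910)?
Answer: 1451/1064 + I*√101/1596 ≈ 1.3637 + 0.0062969*I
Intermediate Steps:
(26118 + √(44² - 16480))/(15242 + 3910) = (26118 + √(1936 - 16480))/19152 = (26118 + √(-14544))*(1/19152) = (26118 + 12*I*√101)*(1/19152) = 1451/1064 + I*√101/1596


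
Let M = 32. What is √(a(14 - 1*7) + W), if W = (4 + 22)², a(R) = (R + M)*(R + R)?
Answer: √1222 ≈ 34.957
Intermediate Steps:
a(R) = 2*R*(32 + R) (a(R) = (R + 32)*(R + R) = (32 + R)*(2*R) = 2*R*(32 + R))
W = 676 (W = 26² = 676)
√(a(14 - 1*7) + W) = √(2*(14 - 1*7)*(32 + (14 - 1*7)) + 676) = √(2*(14 - 7)*(32 + (14 - 7)) + 676) = √(2*7*(32 + 7) + 676) = √(2*7*39 + 676) = √(546 + 676) = √1222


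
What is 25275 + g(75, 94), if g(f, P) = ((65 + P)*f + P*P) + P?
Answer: 46130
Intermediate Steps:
g(f, P) = P + P² + f*(65 + P) (g(f, P) = (f*(65 + P) + P²) + P = (P² + f*(65 + P)) + P = P + P² + f*(65 + P))
25275 + g(75, 94) = 25275 + (94 + 94² + 65*75 + 94*75) = 25275 + (94 + 8836 + 4875 + 7050) = 25275 + 20855 = 46130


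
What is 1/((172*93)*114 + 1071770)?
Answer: 1/2895314 ≈ 3.4539e-7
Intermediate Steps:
1/((172*93)*114 + 1071770) = 1/(15996*114 + 1071770) = 1/(1823544 + 1071770) = 1/2895314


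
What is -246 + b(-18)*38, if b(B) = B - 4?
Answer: -1082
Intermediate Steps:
b(B) = -4 + B
-246 + b(-18)*38 = -246 + (-4 - 18)*38 = -246 - 22*38 = -246 - 836 = -1082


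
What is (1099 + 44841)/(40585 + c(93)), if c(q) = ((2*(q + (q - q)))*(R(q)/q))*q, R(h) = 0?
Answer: 9188/8117 ≈ 1.1319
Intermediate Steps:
c(q) = 0 (c(q) = ((2*(q + (q - q)))*(0/q))*q = ((2*(q + 0))*0)*q = ((2*q)*0)*q = 0*q = 0)
(1099 + 44841)/(40585 + c(93)) = (1099 + 44841)/(40585 + 0) = 45940/40585 = 45940*(1/40585) = 9188/8117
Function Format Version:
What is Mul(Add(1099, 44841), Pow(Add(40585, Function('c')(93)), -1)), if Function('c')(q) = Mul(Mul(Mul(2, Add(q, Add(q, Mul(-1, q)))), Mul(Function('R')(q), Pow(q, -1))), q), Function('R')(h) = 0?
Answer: Rational(9188, 8117) ≈ 1.1319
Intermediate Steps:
Function('c')(q) = 0 (Function('c')(q) = Mul(Mul(Mul(2, Add(q, Add(q, Mul(-1, q)))), Mul(0, Pow(q, -1))), q) = Mul(Mul(Mul(2, Add(q, 0)), 0), q) = Mul(Mul(Mul(2, q), 0), q) = Mul(0, q) = 0)
Mul(Add(1099, 44841), Pow(Add(40585, Function('c')(93)), -1)) = Mul(Add(1099, 44841), Pow(Add(40585, 0), -1)) = Mul(45940, Pow(40585, -1)) = Mul(45940, Rational(1, 40585)) = Rational(9188, 8117)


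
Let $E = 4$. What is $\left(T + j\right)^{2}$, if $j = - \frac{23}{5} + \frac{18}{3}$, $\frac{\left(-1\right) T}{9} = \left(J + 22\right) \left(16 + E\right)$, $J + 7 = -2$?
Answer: $\frac{136726249}{25} \approx 5.469 \cdot 10^{6}$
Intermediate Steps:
$J = -9$ ($J = -7 - 2 = -9$)
$T = -2340$ ($T = - 9 \left(-9 + 22\right) \left(16 + 4\right) = - 9 \cdot 13 \cdot 20 = \left(-9\right) 260 = -2340$)
$j = \frac{7}{5}$ ($j = \left(-23\right) \frac{1}{5} + 18 \cdot \frac{1}{3} = - \frac{23}{5} + 6 = \frac{7}{5} \approx 1.4$)
$\left(T + j\right)^{2} = \left(-2340 + \frac{7}{5}\right)^{2} = \left(- \frac{11693}{5}\right)^{2} = \frac{136726249}{25}$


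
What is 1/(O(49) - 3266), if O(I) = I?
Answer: -1/3217 ≈ -0.00031085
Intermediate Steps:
1/(O(49) - 3266) = 1/(49 - 3266) = 1/(-3217) = -1/3217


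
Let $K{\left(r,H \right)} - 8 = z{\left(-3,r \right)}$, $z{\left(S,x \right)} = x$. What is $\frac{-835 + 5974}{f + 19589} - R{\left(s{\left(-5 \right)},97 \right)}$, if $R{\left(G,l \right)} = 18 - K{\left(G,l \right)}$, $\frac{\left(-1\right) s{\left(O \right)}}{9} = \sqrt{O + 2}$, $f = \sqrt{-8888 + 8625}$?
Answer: $- \frac{415180441}{42636576} - 9 i \sqrt{3} - \frac{571 i \sqrt{263}}{42636576} \approx -9.7377 - 15.589 i$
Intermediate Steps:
$f = i \sqrt{263}$ ($f = \sqrt{-263} = i \sqrt{263} \approx 16.217 i$)
$K{\left(r,H \right)} = 8 + r$
$s{\left(O \right)} = - 9 \sqrt{2 + O}$ ($s{\left(O \right)} = - 9 \sqrt{O + 2} = - 9 \sqrt{2 + O}$)
$R{\left(G,l \right)} = 10 - G$ ($R{\left(G,l \right)} = 18 - \left(8 + G\right) = 10 - G$)
$\frac{-835 + 5974}{f + 19589} - R{\left(s{\left(-5 \right)},97 \right)} = \frac{-835 + 5974}{i \sqrt{263} + 19589} - \left(10 - - 9 \sqrt{2 - 5}\right) = \frac{5139}{19589 + i \sqrt{263}} - \left(10 - - 9 \sqrt{-3}\right) = \frac{5139}{19589 + i \sqrt{263}} - \left(10 - - 9 i \sqrt{3}\right) = \frac{5139}{19589 + i \sqrt{263}} - \left(10 + 9 i \sqrt{3}\right) = -10 + \frac{5139}{19589 + i \sqrt{263}} - 9 i \sqrt{3}$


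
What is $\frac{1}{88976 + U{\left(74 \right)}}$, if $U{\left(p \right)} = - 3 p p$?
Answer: $\frac{1}{72548} \approx 1.3784 \cdot 10^{-5}$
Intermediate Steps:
$U{\left(p \right)} = - 3 p^{2}$
$\frac{1}{88976 + U{\left(74 \right)}} = \frac{1}{88976 - 3 \cdot 74^{2}} = \frac{1}{88976 - 16428} = \frac{1}{72548}$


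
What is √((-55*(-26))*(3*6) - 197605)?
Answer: I*√171865 ≈ 414.57*I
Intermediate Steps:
√((-55*(-26))*(3*6) - 197605) = √(1430*18 - 197605) = √(25740 - 197605) = √(-171865) = I*√171865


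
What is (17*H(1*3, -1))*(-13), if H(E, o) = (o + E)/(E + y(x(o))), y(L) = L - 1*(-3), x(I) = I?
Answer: -442/5 ≈ -88.400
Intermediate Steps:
y(L) = 3 + L (y(L) = L + 3 = 3 + L)
H(E, o) = (E + o)/(3 + E + o) (H(E, o) = (o + E)/(E + (3 + o)) = (E + o)/(3 + E + o))
(17*H(1*3, -1))*(-13) = (17*((1*3 - 1)/(3 + 1*3 - 1)))*(-13) = (17*((3 - 1)/(3 + 3 - 1)))*(-13) = (17*(2/5))*(-13) = (17*((⅕)*2))*(-13) = (17*(⅖))*(-13) = (34/5)*(-13) = -442/5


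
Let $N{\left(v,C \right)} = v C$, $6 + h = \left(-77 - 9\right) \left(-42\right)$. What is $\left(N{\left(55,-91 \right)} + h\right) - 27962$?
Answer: $-29361$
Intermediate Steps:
$h = 3606$ ($h = -6 + \left(-77 - 9\right) \left(-42\right) = -6 - -3612 = -6 + 3612 = 3606$)
$N{\left(v,C \right)} = C v$
$\left(N{\left(55,-91 \right)} + h\right) - 27962 = \left(\left(-91\right) 55 + 3606\right) - 27962 = \left(-5005 + 3606\right) - 27962 = -1399 - 27962 = -29361$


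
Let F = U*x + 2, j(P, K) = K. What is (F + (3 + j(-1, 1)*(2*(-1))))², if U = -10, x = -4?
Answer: 1849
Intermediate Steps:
F = 42 (F = -10*(-4) + 2 = 40 + 2 = 42)
(F + (3 + j(-1, 1)*(2*(-1))))² = (42 + (3 + 1*(2*(-1))))² = (42 + (3 + 1*(-2)))² = (42 + (3 - 2))² = (42 + 1)² = 43² = 1849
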